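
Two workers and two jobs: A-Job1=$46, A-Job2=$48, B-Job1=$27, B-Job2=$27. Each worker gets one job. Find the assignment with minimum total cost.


Option 1: A->1 + B->2 = $46 + $27 = $73
Option 2: A->2 + B->1 = $48 + $27 = $75
Min cost = min($73, $75) = $73

$73


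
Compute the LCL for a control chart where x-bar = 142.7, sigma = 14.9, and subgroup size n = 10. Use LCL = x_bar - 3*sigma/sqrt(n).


LCL = 142.7 - 3 * 14.9 / sqrt(10)

128.56


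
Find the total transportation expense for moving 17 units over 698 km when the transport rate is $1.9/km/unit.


TC = dist * cost * units = 698 * 1.9 * 17 = $22545.40

$22545.40


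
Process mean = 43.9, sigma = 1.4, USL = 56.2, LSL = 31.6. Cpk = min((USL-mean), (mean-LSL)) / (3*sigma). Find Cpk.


Cpu = (56.2 - 43.9) / (3 * 1.4) = 2.93
Cpl = (43.9 - 31.6) / (3 * 1.4) = 2.93
Cpk = min(2.93, 2.93) = 2.93

2.93


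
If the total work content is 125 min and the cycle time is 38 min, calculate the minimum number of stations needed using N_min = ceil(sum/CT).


Formula: N_min = ceil(Sum of Task Times / Cycle Time)
N_min = ceil(125 min / 38 min) = ceil(3.2895)
N_min = 4 stations

4


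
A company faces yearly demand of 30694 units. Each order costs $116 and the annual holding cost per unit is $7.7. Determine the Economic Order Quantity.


Formula: EOQ = sqrt(2 * D * S / H)
Numerator: 2 * 30694 * 116 = 7121008
2DS/H = 7121008 / 7.7 = 924806.2
EOQ = sqrt(924806.2) = 961.7 units

961.7 units


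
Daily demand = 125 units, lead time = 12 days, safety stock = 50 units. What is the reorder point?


Formula: ROP = (Daily Demand * Lead Time) + Safety Stock
Demand during lead time = 125 * 12 = 1500 units
ROP = 1500 + 50 = 1550 units

1550 units


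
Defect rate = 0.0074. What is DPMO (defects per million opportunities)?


DPMO = defect_rate * 1000000 = 0.0074 * 1000000

7400


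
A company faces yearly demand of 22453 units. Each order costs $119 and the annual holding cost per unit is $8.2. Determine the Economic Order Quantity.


Formula: EOQ = sqrt(2 * D * S / H)
Numerator: 2 * 22453 * 119 = 5343814
2DS/H = 5343814 / 8.2 = 651684.6
EOQ = sqrt(651684.6) = 807.3 units

807.3 units


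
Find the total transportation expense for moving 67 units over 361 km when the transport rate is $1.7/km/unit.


TC = dist * cost * units = 361 * 1.7 * 67 = $41117.90

$41117.90


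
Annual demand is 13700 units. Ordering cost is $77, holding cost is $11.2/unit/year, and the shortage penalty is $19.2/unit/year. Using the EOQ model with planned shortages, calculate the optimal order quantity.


Formula: EOQ* = sqrt(2DS/H) * sqrt((H+P)/P)
Base EOQ = sqrt(2*13700*77/11.2) = 434.02 units
Correction = sqrt((11.2+19.2)/19.2) = 1.25831
EOQ* = 434.02 * 1.25831 = 546.1 units

546.1 units


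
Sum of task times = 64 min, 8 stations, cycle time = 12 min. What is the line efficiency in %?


Formula: Efficiency = Sum of Task Times / (N_stations * CT) * 100
Total station capacity = 8 stations * 12 min = 96 min
Efficiency = 64 / 96 * 100 = 66.7%

66.7%


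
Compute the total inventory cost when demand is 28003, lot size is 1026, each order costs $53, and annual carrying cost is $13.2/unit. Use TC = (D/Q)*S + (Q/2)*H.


TC = 28003/1026 * 53 + 1026/2 * 13.2

$8218.15


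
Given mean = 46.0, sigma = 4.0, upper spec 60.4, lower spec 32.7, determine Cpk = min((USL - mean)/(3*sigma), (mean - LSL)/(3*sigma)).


Cpu = (60.4 - 46.0) / (3 * 4.0) = 1.2
Cpl = (46.0 - 32.7) / (3 * 4.0) = 1.11
Cpk = min(1.2, 1.11) = 1.11

1.11


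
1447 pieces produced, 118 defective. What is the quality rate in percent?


Formula: Quality Rate = Good Pieces / Total Pieces * 100
Good pieces = 1447 - 118 = 1329
QR = 1329 / 1447 * 100 = 91.8%

91.8%


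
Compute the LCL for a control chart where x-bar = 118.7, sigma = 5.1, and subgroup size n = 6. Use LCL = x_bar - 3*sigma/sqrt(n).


LCL = 118.7 - 3 * 5.1 / sqrt(6)

112.45


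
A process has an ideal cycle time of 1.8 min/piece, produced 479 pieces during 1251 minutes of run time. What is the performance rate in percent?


Formula: Performance = (Ideal CT * Total Count) / Run Time * 100
Ideal output time = 1.8 * 479 = 862.2 min
Performance = 862.2 / 1251 * 100 = 68.9%

68.9%


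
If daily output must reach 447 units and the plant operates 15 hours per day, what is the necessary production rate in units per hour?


Formula: Production Rate = Daily Demand / Available Hours
Rate = 447 units/day / 15 hours/day
Rate = 29.8 units/hour

29.8 units/hour


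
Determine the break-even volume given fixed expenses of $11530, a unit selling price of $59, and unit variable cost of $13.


Formula: BEQ = Fixed Costs / (Price - Variable Cost)
Contribution margin = $59 - $13 = $46/unit
BEQ = ceil($11530 / $46/unit) = ceil(250.65) = 251 units

251 units


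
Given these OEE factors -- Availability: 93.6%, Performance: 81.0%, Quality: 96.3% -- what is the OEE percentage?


Formula: OEE = Availability * Performance * Quality / 10000
A * P = 93.6% * 81.0% / 100 = 75.82%
OEE = 75.82% * 96.3% / 100 = 73.0%

73.0%


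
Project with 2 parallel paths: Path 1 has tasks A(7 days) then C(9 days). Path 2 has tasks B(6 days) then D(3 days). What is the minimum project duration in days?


Path 1 = 7 + 9 = 16 days
Path 2 = 6 + 3 = 9 days
Duration = max(16, 9) = 16 days

16 days


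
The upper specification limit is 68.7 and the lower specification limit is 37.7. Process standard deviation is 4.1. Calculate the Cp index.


Cp = (68.7 - 37.7) / (6 * 4.1)

1.26


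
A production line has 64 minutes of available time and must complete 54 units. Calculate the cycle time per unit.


Formula: CT = Available Time / Number of Units
CT = 64 min / 54 units
CT = 1.19 min/unit

1.19 min/unit


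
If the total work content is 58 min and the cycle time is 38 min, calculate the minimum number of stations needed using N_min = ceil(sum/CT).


Formula: N_min = ceil(Sum of Task Times / Cycle Time)
N_min = ceil(58 min / 38 min) = ceil(1.5263)
N_min = 2 stations

2


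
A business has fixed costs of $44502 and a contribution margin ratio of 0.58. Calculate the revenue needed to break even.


Formula: BER = Fixed Costs / Contribution Margin Ratio
BER = $44502 / 0.58
BER = $76727.59 (to the nearest cent)

$76727.59


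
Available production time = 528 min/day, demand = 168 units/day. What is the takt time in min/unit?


Formula: Takt Time = Available Production Time / Customer Demand
Takt = 528 min/day / 168 units/day
Takt = 3.14 min/unit

3.14 min/unit


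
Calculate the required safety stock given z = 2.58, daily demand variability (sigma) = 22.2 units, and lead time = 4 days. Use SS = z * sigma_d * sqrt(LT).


Formula: SS = z * sigma_d * sqrt(LT)
sqrt(LT) = sqrt(4) = 2.0
SS = 2.58 * 22.2 * 2.0
SS = 114.6 units

114.6 units


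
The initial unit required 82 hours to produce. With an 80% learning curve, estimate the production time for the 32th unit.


Formula: T_n = T_1 * (learning_rate)^(log2(n)) where learning_rate = rate/100
Doublings = log2(32) = 5
T_n = 82 * 0.8^5
T_n = 82 * 0.3277 = 26.9 hours

26.9 hours


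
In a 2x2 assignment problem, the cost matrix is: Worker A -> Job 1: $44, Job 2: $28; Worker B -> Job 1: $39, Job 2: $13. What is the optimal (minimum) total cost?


Option 1: A->1 + B->2 = $44 + $13 = $57
Option 2: A->2 + B->1 = $28 + $39 = $67
Min cost = min($57, $67) = $57

$57


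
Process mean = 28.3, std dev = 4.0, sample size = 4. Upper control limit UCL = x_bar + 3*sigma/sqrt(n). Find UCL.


UCL = 28.3 + 3 * 4.0 / sqrt(4)

34.3


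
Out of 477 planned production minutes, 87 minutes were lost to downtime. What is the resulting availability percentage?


Formula: Availability = (Planned Time - Downtime) / Planned Time * 100
Uptime = 477 - 87 = 390 min
Availability = 390 / 477 * 100 = 81.8%

81.8%


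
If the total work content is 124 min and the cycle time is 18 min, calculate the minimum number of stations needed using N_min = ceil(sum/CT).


Formula: N_min = ceil(Sum of Task Times / Cycle Time)
N_min = ceil(124 min / 18 min) = ceil(6.8889)
N_min = 7 stations

7


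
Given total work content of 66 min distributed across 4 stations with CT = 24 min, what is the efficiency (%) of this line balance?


Formula: Efficiency = Sum of Task Times / (N_stations * CT) * 100
Total station capacity = 4 stations * 24 min = 96 min
Efficiency = 66 / 96 * 100 = 68.8%

68.8%


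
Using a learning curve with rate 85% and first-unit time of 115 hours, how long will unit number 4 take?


Formula: T_n = T_1 * (learning_rate)^(log2(n)) where learning_rate = rate/100
Doublings = log2(4) = 2
T_n = 115 * 0.85^2
T_n = 115 * 0.7225 = 83.1 hours

83.1 hours


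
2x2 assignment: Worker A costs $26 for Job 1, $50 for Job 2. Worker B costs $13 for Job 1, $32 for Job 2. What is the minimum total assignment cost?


Option 1: A->1 + B->2 = $26 + $32 = $58
Option 2: A->2 + B->1 = $50 + $13 = $63
Min cost = min($58, $63) = $58

$58


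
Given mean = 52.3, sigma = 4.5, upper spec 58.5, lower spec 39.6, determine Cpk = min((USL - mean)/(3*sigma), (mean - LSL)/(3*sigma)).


Cpu = (58.5 - 52.3) / (3 * 4.5) = 0.46
Cpl = (52.3 - 39.6) / (3 * 4.5) = 0.94
Cpk = min(0.46, 0.94) = 0.46

0.46


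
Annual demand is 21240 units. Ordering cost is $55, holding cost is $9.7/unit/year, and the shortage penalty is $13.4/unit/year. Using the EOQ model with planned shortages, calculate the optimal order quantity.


Formula: EOQ* = sqrt(2DS/H) * sqrt((H+P)/P)
Base EOQ = sqrt(2*21240*55/9.7) = 490.78 units
Correction = sqrt((9.7+13.4)/13.4) = 1.31297
EOQ* = 490.78 * 1.31297 = 644.4 units

644.4 units


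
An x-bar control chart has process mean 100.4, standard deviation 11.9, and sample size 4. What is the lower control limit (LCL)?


LCL = 100.4 - 3 * 11.9 / sqrt(4)

82.55


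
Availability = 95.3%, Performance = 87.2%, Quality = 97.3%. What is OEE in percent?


Formula: OEE = Availability * Performance * Quality / 10000
A * P = 95.3% * 87.2% / 100 = 83.1%
OEE = 83.1% * 97.3% / 100 = 80.9%

80.9%


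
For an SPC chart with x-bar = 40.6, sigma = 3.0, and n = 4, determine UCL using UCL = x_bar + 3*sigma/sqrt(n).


UCL = 40.6 + 3 * 3.0 / sqrt(4)

45.1


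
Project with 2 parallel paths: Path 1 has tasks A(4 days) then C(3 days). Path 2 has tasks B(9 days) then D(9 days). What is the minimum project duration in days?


Path 1 = 4 + 3 = 7 days
Path 2 = 9 + 9 = 18 days
Duration = max(7, 18) = 18 days

18 days


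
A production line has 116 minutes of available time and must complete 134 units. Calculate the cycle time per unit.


Formula: CT = Available Time / Number of Units
CT = 116 min / 134 units
CT = 0.87 min/unit

0.87 min/unit


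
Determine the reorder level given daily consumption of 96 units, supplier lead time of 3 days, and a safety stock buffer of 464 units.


Formula: ROP = (Daily Demand * Lead Time) + Safety Stock
Demand during lead time = 96 * 3 = 288 units
ROP = 288 + 464 = 752 units

752 units


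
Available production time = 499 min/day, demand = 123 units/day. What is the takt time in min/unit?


Formula: Takt Time = Available Production Time / Customer Demand
Takt = 499 min/day / 123 units/day
Takt = 4.06 min/unit

4.06 min/unit


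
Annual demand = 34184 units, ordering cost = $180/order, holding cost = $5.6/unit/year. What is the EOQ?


Formula: EOQ = sqrt(2 * D * S / H)
Numerator: 2 * 34184 * 180 = 12306240
2DS/H = 12306240 / 5.6 = 2197542.9
EOQ = sqrt(2197542.9) = 1482.4 units

1482.4 units


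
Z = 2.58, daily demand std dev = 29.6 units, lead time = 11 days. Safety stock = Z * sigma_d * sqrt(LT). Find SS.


Formula: SS = z * sigma_d * sqrt(LT)
sqrt(LT) = sqrt(11) = 3.3166
SS = 2.58 * 29.6 * 3.3166
SS = 253.3 units

253.3 units


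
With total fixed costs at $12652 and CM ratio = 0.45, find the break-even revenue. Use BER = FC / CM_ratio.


Formula: BER = Fixed Costs / Contribution Margin Ratio
BER = $12652 / 0.45
BER = $28115.56 (to the nearest cent)

$28115.56


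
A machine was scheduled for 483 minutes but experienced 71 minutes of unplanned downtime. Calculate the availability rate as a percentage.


Formula: Availability = (Planned Time - Downtime) / Planned Time * 100
Uptime = 483 - 71 = 412 min
Availability = 412 / 483 * 100 = 85.3%

85.3%


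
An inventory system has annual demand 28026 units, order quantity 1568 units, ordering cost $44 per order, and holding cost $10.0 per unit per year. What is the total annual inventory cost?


TC = 28026/1568 * 44 + 1568/2 * 10.0

$8626.44


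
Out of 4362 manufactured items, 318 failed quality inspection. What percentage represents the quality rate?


Formula: Quality Rate = Good Pieces / Total Pieces * 100
Good pieces = 4362 - 318 = 4044
QR = 4044 / 4362 * 100 = 92.7%

92.7%


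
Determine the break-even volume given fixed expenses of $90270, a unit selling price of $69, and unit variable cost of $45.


Formula: BEQ = Fixed Costs / (Price - Variable Cost)
Contribution margin = $69 - $45 = $24/unit
BEQ = ceil($90270 / $24/unit) = ceil(3761.25) = 3762 units

3762 units


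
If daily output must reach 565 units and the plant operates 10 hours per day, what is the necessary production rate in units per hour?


Formula: Production Rate = Daily Demand / Available Hours
Rate = 565 units/day / 10 hours/day
Rate = 56.5 units/hour

56.5 units/hour


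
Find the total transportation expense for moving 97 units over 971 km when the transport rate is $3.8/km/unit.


TC = dist * cost * units = 971 * 3.8 * 97 = $357910.60

$357910.60


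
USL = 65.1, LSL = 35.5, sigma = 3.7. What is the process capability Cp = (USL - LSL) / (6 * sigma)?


Cp = (65.1 - 35.5) / (6 * 3.7)

1.33


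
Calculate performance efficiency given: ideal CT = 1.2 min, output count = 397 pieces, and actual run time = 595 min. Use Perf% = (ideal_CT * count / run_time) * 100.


Formula: Performance = (Ideal CT * Total Count) / Run Time * 100
Ideal output time = 1.2 * 397 = 476.4 min
Performance = 476.4 / 595 * 100 = 80.1%

80.1%


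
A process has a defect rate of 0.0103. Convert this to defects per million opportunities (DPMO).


DPMO = defect_rate * 1000000 = 0.0103 * 1000000

10300


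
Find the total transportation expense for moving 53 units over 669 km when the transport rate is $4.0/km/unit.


TC = dist * cost * units = 669 * 4.0 * 53 = $141828.00

$141828.00


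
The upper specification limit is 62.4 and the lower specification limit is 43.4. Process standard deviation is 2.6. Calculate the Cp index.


Cp = (62.4 - 43.4) / (6 * 2.6)

1.22


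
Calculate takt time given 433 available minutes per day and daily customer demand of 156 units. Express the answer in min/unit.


Formula: Takt Time = Available Production Time / Customer Demand
Takt = 433 min/day / 156 units/day
Takt = 2.78 min/unit

2.78 min/unit


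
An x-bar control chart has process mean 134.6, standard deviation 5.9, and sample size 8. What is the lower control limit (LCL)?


LCL = 134.6 - 3 * 5.9 / sqrt(8)

128.34


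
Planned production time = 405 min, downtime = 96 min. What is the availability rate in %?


Formula: Availability = (Planned Time - Downtime) / Planned Time * 100
Uptime = 405 - 96 = 309 min
Availability = 309 / 405 * 100 = 76.3%

76.3%


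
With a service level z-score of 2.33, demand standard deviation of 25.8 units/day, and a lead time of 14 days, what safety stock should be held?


Formula: SS = z * sigma_d * sqrt(LT)
sqrt(LT) = sqrt(14) = 3.7417
SS = 2.33 * 25.8 * 3.7417
SS = 224.9 units

224.9 units


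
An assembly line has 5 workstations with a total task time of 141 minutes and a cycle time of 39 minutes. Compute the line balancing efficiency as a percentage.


Formula: Efficiency = Sum of Task Times / (N_stations * CT) * 100
Total station capacity = 5 stations * 39 min = 195 min
Efficiency = 141 / 195 * 100 = 72.3%

72.3%


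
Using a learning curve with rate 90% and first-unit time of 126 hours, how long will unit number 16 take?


Formula: T_n = T_1 * (learning_rate)^(log2(n)) where learning_rate = rate/100
Doublings = log2(16) = 4
T_n = 126 * 0.9^4
T_n = 126 * 0.6561 = 82.7 hours

82.7 hours


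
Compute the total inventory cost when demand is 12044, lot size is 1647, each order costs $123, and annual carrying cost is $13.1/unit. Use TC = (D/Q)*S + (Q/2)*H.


TC = 12044/1647 * 123 + 1647/2 * 13.1

$11687.31


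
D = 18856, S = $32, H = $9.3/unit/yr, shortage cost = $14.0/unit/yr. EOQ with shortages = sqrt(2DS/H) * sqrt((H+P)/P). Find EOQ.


Formula: EOQ* = sqrt(2DS/H) * sqrt((H+P)/P)
Base EOQ = sqrt(2*18856*32/9.3) = 360.22 units
Correction = sqrt((9.3+14.0)/14.0) = 1.29007
EOQ* = 360.22 * 1.29007 = 464.7 units

464.7 units


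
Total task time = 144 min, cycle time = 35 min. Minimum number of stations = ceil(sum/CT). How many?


Formula: N_min = ceil(Sum of Task Times / Cycle Time)
N_min = ceil(144 min / 35 min) = ceil(4.1143)
N_min = 5 stations

5


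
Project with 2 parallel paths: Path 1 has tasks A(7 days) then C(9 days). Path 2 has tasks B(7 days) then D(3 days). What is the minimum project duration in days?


Path 1 = 7 + 9 = 16 days
Path 2 = 7 + 3 = 10 days
Duration = max(16, 10) = 16 days

16 days


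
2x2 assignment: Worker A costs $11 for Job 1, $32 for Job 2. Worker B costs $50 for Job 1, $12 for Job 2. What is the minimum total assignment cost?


Option 1: A->1 + B->2 = $11 + $12 = $23
Option 2: A->2 + B->1 = $32 + $50 = $82
Min cost = min($23, $82) = $23

$23


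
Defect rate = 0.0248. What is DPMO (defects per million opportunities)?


DPMO = defect_rate * 1000000 = 0.0248 * 1000000

24800


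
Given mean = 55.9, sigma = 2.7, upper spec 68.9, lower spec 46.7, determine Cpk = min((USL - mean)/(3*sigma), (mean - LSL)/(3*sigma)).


Cpu = (68.9 - 55.9) / (3 * 2.7) = 1.6
Cpl = (55.9 - 46.7) / (3 * 2.7) = 1.14
Cpk = min(1.6, 1.14) = 1.14

1.14


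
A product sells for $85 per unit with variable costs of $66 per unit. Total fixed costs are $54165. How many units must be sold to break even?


Formula: BEQ = Fixed Costs / (Price - Variable Cost)
Contribution margin = $85 - $66 = $19/unit
BEQ = ceil($54165 / $19/unit) = ceil(2850.79) = 2851 units

2851 units


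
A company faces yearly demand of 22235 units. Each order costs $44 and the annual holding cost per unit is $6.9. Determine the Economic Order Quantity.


Formula: EOQ = sqrt(2 * D * S / H)
Numerator: 2 * 22235 * 44 = 1956680
2DS/H = 1956680 / 6.9 = 283576.8
EOQ = sqrt(283576.8) = 532.5 units

532.5 units


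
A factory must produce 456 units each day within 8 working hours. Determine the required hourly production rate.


Formula: Production Rate = Daily Demand / Available Hours
Rate = 456 units/day / 8 hours/day
Rate = 57.0 units/hour

57.0 units/hour


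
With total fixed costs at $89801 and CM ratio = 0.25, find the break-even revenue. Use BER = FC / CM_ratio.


Formula: BER = Fixed Costs / Contribution Margin Ratio
BER = $89801 / 0.25
BER = $359204.00 (to the nearest cent)

$359204.00


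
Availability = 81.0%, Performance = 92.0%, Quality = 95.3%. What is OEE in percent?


Formula: OEE = Availability * Performance * Quality / 10000
A * P = 81.0% * 92.0% / 100 = 74.52%
OEE = 74.52% * 95.3% / 100 = 71.0%

71.0%


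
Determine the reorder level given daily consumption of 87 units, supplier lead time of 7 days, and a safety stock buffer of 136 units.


Formula: ROP = (Daily Demand * Lead Time) + Safety Stock
Demand during lead time = 87 * 7 = 609 units
ROP = 609 + 136 = 745 units

745 units


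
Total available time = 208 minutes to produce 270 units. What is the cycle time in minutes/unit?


Formula: CT = Available Time / Number of Units
CT = 208 min / 270 units
CT = 0.77 min/unit

0.77 min/unit


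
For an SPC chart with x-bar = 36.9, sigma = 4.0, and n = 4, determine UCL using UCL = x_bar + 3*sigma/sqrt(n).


UCL = 36.9 + 3 * 4.0 / sqrt(4)

42.9


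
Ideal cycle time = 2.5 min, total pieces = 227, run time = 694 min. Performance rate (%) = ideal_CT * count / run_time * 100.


Formula: Performance = (Ideal CT * Total Count) / Run Time * 100
Ideal output time = 2.5 * 227 = 567.5 min
Performance = 567.5 / 694 * 100 = 81.8%

81.8%


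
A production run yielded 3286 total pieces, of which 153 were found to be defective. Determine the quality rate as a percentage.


Formula: Quality Rate = Good Pieces / Total Pieces * 100
Good pieces = 3286 - 153 = 3133
QR = 3133 / 3286 * 100 = 95.3%

95.3%


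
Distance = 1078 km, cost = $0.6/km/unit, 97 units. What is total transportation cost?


TC = dist * cost * units = 1078 * 0.6 * 97 = $62739.60

$62739.60


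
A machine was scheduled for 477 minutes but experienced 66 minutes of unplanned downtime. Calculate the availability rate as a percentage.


Formula: Availability = (Planned Time - Downtime) / Planned Time * 100
Uptime = 477 - 66 = 411 min
Availability = 411 / 477 * 100 = 86.2%

86.2%


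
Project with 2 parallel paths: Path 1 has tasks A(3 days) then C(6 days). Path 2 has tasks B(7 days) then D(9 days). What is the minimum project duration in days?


Path 1 = 3 + 6 = 9 days
Path 2 = 7 + 9 = 16 days
Duration = max(9, 16) = 16 days

16 days


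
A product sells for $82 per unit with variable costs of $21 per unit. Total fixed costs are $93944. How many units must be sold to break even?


Formula: BEQ = Fixed Costs / (Price - Variable Cost)
Contribution margin = $82 - $21 = $61/unit
BEQ = ceil($93944 / $61/unit) = ceil(1540.07) = 1541 units

1541 units


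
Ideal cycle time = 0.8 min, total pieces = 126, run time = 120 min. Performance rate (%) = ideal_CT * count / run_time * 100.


Formula: Performance = (Ideal CT * Total Count) / Run Time * 100
Ideal output time = 0.8 * 126 = 100.8 min
Performance = 100.8 / 120 * 100 = 84.0%

84.0%


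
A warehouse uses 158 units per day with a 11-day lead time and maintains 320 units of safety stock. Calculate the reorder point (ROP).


Formula: ROP = (Daily Demand * Lead Time) + Safety Stock
Demand during lead time = 158 * 11 = 1738 units
ROP = 1738 + 320 = 2058 units

2058 units


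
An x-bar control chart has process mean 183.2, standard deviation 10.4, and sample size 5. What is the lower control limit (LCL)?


LCL = 183.2 - 3 * 10.4 / sqrt(5)

169.25


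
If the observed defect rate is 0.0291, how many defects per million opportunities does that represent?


DPMO = defect_rate * 1000000 = 0.0291 * 1000000

29100


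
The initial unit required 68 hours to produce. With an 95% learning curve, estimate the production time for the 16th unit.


Formula: T_n = T_1 * (learning_rate)^(log2(n)) where learning_rate = rate/100
Doublings = log2(16) = 4
T_n = 68 * 0.95^4
T_n = 68 * 0.8145 = 55.4 hours

55.4 hours


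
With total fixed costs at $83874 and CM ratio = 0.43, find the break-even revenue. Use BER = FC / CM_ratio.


Formula: BER = Fixed Costs / Contribution Margin Ratio
BER = $83874 / 0.43
BER = $195055.81 (to the nearest cent)

$195055.81


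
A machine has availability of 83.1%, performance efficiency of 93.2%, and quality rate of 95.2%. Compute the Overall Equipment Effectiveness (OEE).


Formula: OEE = Availability * Performance * Quality / 10000
A * P = 83.1% * 93.2% / 100 = 77.45%
OEE = 77.45% * 95.2% / 100 = 73.7%

73.7%


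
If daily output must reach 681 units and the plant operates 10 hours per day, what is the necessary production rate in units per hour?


Formula: Production Rate = Daily Demand / Available Hours
Rate = 681 units/day / 10 hours/day
Rate = 68.1 units/hour

68.1 units/hour


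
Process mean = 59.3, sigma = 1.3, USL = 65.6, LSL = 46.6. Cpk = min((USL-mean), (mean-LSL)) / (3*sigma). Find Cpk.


Cpu = (65.6 - 59.3) / (3 * 1.3) = 1.62
Cpl = (59.3 - 46.6) / (3 * 1.3) = 3.26
Cpk = min(1.62, 3.26) = 1.62

1.62


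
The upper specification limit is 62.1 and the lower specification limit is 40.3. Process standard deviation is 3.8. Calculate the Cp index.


Cp = (62.1 - 40.3) / (6 * 3.8)

0.96


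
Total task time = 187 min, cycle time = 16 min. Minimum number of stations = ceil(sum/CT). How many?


Formula: N_min = ceil(Sum of Task Times / Cycle Time)
N_min = ceil(187 min / 16 min) = ceil(11.6875)
N_min = 12 stations

12


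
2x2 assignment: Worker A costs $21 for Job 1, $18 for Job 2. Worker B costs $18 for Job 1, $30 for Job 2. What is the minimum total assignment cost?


Option 1: A->1 + B->2 = $21 + $30 = $51
Option 2: A->2 + B->1 = $18 + $18 = $36
Min cost = min($51, $36) = $36

$36


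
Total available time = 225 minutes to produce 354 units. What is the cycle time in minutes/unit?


Formula: CT = Available Time / Number of Units
CT = 225 min / 354 units
CT = 0.64 min/unit

0.64 min/unit


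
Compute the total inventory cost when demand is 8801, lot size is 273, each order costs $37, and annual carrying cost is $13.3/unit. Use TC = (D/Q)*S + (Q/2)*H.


TC = 8801/273 * 37 + 273/2 * 13.3

$3008.26


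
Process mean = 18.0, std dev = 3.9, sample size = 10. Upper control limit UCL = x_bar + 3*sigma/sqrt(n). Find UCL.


UCL = 18.0 + 3 * 3.9 / sqrt(10)

21.7


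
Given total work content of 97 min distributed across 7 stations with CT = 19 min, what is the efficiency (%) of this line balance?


Formula: Efficiency = Sum of Task Times / (N_stations * CT) * 100
Total station capacity = 7 stations * 19 min = 133 min
Efficiency = 97 / 133 * 100 = 72.9%

72.9%


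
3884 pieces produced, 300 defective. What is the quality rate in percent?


Formula: Quality Rate = Good Pieces / Total Pieces * 100
Good pieces = 3884 - 300 = 3584
QR = 3584 / 3884 * 100 = 92.3%

92.3%


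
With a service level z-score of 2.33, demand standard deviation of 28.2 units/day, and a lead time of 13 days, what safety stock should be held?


Formula: SS = z * sigma_d * sqrt(LT)
sqrt(LT) = sqrt(13) = 3.6056
SS = 2.33 * 28.2 * 3.6056
SS = 236.9 units

236.9 units


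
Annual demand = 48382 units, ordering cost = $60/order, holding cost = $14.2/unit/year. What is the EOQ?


Formula: EOQ = sqrt(2 * D * S / H)
Numerator: 2 * 48382 * 60 = 5805840
2DS/H = 5805840 / 14.2 = 408862.0
EOQ = sqrt(408862.0) = 639.4 units

639.4 units


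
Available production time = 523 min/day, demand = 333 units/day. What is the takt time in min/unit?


Formula: Takt Time = Available Production Time / Customer Demand
Takt = 523 min/day / 333 units/day
Takt = 1.57 min/unit

1.57 min/unit


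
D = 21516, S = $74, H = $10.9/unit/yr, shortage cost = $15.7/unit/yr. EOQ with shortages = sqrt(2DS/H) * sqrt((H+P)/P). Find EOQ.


Formula: EOQ* = sqrt(2DS/H) * sqrt((H+P)/P)
Base EOQ = sqrt(2*21516*74/10.9) = 540.5 units
Correction = sqrt((10.9+15.7)/15.7) = 1.30164
EOQ* = 540.5 * 1.30164 = 703.5 units

703.5 units


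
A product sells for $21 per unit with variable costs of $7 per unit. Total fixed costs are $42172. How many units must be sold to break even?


Formula: BEQ = Fixed Costs / (Price - Variable Cost)
Contribution margin = $21 - $7 = $14/unit
BEQ = ceil($42172 / $14/unit) = ceil(3012.29) = 3013 units

3013 units


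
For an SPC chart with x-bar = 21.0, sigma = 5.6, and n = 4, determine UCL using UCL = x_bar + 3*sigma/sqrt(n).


UCL = 21.0 + 3 * 5.6 / sqrt(4)

29.4


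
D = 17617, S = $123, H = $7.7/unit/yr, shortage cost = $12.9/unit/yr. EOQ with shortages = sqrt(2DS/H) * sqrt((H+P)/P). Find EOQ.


Formula: EOQ* = sqrt(2DS/H) * sqrt((H+P)/P)
Base EOQ = sqrt(2*17617*123/7.7) = 750.22 units
Correction = sqrt((7.7+12.9)/12.9) = 1.26368
EOQ* = 750.22 * 1.26368 = 948.0 units

948.0 units


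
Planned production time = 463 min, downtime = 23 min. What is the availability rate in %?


Formula: Availability = (Planned Time - Downtime) / Planned Time * 100
Uptime = 463 - 23 = 440 min
Availability = 440 / 463 * 100 = 95.0%

95.0%


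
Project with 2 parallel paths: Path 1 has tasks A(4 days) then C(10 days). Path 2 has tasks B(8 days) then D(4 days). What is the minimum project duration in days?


Path 1 = 4 + 10 = 14 days
Path 2 = 8 + 4 = 12 days
Duration = max(14, 12) = 14 days

14 days


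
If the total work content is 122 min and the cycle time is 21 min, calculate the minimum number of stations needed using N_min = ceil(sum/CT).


Formula: N_min = ceil(Sum of Task Times / Cycle Time)
N_min = ceil(122 min / 21 min) = ceil(5.8095)
N_min = 6 stations

6


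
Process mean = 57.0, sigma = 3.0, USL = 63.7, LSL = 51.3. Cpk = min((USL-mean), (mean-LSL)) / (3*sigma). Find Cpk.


Cpu = (63.7 - 57.0) / (3 * 3.0) = 0.74
Cpl = (57.0 - 51.3) / (3 * 3.0) = 0.63
Cpk = min(0.74, 0.63) = 0.63

0.63


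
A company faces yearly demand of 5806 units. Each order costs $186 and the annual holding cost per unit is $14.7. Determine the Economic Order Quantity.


Formula: EOQ = sqrt(2 * D * S / H)
Numerator: 2 * 5806 * 186 = 2159832
2DS/H = 2159832 / 14.7 = 146927.3
EOQ = sqrt(146927.3) = 383.3 units

383.3 units


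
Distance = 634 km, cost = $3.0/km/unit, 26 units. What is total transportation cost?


TC = dist * cost * units = 634 * 3.0 * 26 = $49452.00

$49452.00


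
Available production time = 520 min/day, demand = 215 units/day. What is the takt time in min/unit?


Formula: Takt Time = Available Production Time / Customer Demand
Takt = 520 min/day / 215 units/day
Takt = 2.42 min/unit

2.42 min/unit


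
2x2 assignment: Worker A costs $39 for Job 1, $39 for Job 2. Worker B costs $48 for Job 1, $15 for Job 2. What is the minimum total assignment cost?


Option 1: A->1 + B->2 = $39 + $15 = $54
Option 2: A->2 + B->1 = $39 + $48 = $87
Min cost = min($54, $87) = $54

$54


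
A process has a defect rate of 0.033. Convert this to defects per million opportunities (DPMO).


DPMO = defect_rate * 1000000 = 0.033 * 1000000

33000


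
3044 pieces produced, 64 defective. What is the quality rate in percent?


Formula: Quality Rate = Good Pieces / Total Pieces * 100
Good pieces = 3044 - 64 = 2980
QR = 2980 / 3044 * 100 = 97.9%

97.9%


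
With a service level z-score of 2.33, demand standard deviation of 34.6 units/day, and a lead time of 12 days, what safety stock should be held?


Formula: SS = z * sigma_d * sqrt(LT)
sqrt(LT) = sqrt(12) = 3.4641
SS = 2.33 * 34.6 * 3.4641
SS = 279.3 units

279.3 units


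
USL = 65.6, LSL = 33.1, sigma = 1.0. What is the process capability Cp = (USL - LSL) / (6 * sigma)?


Cp = (65.6 - 33.1) / (6 * 1.0)

5.42


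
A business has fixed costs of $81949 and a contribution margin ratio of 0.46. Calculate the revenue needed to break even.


Formula: BER = Fixed Costs / Contribution Margin Ratio
BER = $81949 / 0.46
BER = $178150.00 (to the nearest cent)

$178150.00


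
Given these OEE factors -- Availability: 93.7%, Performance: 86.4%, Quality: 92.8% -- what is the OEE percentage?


Formula: OEE = Availability * Performance * Quality / 10000
A * P = 93.7% * 86.4% / 100 = 80.96%
OEE = 80.96% * 92.8% / 100 = 75.1%

75.1%


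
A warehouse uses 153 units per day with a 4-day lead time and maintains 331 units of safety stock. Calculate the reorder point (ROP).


Formula: ROP = (Daily Demand * Lead Time) + Safety Stock
Demand during lead time = 153 * 4 = 612 units
ROP = 612 + 331 = 943 units

943 units


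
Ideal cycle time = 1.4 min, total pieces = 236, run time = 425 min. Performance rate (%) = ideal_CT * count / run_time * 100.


Formula: Performance = (Ideal CT * Total Count) / Run Time * 100
Ideal output time = 1.4 * 236 = 330.4 min
Performance = 330.4 / 425 * 100 = 77.7%

77.7%


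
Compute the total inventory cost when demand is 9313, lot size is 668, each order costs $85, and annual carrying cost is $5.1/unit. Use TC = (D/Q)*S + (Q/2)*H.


TC = 9313/668 * 85 + 668/2 * 5.1

$2888.44


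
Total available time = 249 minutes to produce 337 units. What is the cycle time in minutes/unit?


Formula: CT = Available Time / Number of Units
CT = 249 min / 337 units
CT = 0.74 min/unit

0.74 min/unit


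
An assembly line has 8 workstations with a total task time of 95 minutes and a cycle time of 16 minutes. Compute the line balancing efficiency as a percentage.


Formula: Efficiency = Sum of Task Times / (N_stations * CT) * 100
Total station capacity = 8 stations * 16 min = 128 min
Efficiency = 95 / 128 * 100 = 74.2%

74.2%


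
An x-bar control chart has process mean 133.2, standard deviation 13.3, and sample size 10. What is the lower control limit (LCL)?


LCL = 133.2 - 3 * 13.3 / sqrt(10)

120.58


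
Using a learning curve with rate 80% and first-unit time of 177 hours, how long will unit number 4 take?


Formula: T_n = T_1 * (learning_rate)^(log2(n)) where learning_rate = rate/100
Doublings = log2(4) = 2
T_n = 177 * 0.8^2
T_n = 177 * 0.64 = 113.3 hours

113.3 hours


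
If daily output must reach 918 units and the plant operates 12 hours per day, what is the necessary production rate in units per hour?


Formula: Production Rate = Daily Demand / Available Hours
Rate = 918 units/day / 12 hours/day
Rate = 76.5 units/hour

76.5 units/hour


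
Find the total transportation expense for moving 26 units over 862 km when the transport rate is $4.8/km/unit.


TC = dist * cost * units = 862 * 4.8 * 26 = $107577.60

$107577.60


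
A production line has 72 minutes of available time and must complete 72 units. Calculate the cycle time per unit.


Formula: CT = Available Time / Number of Units
CT = 72 min / 72 units
CT = 1.0 min/unit

1.0 min/unit


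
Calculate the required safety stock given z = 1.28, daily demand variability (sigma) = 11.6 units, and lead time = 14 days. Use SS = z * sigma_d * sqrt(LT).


Formula: SS = z * sigma_d * sqrt(LT)
sqrt(LT) = sqrt(14) = 3.7417
SS = 1.28 * 11.6 * 3.7417
SS = 55.6 units

55.6 units


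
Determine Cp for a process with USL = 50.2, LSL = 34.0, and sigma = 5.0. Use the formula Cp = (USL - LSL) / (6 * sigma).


Cp = (50.2 - 34.0) / (6 * 5.0)

0.54


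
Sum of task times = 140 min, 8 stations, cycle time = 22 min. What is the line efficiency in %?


Formula: Efficiency = Sum of Task Times / (N_stations * CT) * 100
Total station capacity = 8 stations * 22 min = 176 min
Efficiency = 140 / 176 * 100 = 79.5%

79.5%


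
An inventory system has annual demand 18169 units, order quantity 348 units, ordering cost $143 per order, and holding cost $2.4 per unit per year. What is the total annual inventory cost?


TC = 18169/348 * 143 + 348/2 * 2.4

$7883.60


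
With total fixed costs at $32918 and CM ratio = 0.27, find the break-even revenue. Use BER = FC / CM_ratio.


Formula: BER = Fixed Costs / Contribution Margin Ratio
BER = $32918 / 0.27
BER = $121918.52 (to the nearest cent)

$121918.52


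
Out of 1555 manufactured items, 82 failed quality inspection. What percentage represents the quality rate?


Formula: Quality Rate = Good Pieces / Total Pieces * 100
Good pieces = 1555 - 82 = 1473
QR = 1473 / 1555 * 100 = 94.7%

94.7%


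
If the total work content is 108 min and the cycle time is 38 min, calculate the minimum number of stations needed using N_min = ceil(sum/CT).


Formula: N_min = ceil(Sum of Task Times / Cycle Time)
N_min = ceil(108 min / 38 min) = ceil(2.8421)
N_min = 3 stations

3


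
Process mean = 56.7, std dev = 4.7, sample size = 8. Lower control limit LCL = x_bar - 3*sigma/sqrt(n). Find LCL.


LCL = 56.7 - 3 * 4.7 / sqrt(8)

51.71


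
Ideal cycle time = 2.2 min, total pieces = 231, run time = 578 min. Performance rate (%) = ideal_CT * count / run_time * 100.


Formula: Performance = (Ideal CT * Total Count) / Run Time * 100
Ideal output time = 2.2 * 231 = 508.2 min
Performance = 508.2 / 578 * 100 = 87.9%

87.9%


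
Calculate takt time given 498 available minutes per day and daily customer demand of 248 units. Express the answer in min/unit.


Formula: Takt Time = Available Production Time / Customer Demand
Takt = 498 min/day / 248 units/day
Takt = 2.01 min/unit

2.01 min/unit


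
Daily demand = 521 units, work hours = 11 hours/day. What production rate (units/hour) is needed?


Formula: Production Rate = Daily Demand / Available Hours
Rate = 521 units/day / 11 hours/day
Rate = 47.4 units/hour

47.4 units/hour


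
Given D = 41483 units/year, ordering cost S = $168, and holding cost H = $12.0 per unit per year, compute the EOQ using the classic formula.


Formula: EOQ = sqrt(2 * D * S / H)
Numerator: 2 * 41483 * 168 = 13938288
2DS/H = 13938288 / 12.0 = 1161524.0
EOQ = sqrt(1161524.0) = 1077.7 units

1077.7 units


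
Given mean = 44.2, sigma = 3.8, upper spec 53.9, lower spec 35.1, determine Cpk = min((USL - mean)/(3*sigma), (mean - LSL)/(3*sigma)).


Cpu = (53.9 - 44.2) / (3 * 3.8) = 0.85
Cpl = (44.2 - 35.1) / (3 * 3.8) = 0.8
Cpk = min(0.85, 0.8) = 0.8

0.8


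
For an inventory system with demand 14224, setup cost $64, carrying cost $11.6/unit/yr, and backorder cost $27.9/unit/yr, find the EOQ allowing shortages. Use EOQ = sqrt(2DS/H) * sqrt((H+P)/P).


Formula: EOQ* = sqrt(2DS/H) * sqrt((H+P)/P)
Base EOQ = sqrt(2*14224*64/11.6) = 396.17 units
Correction = sqrt((11.6+27.9)/27.9) = 1.18986
EOQ* = 396.17 * 1.18986 = 471.4 units

471.4 units


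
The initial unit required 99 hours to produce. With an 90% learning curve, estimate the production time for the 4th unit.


Formula: T_n = T_1 * (learning_rate)^(log2(n)) where learning_rate = rate/100
Doublings = log2(4) = 2
T_n = 99 * 0.9^2
T_n = 99 * 0.81 = 80.2 hours

80.2 hours


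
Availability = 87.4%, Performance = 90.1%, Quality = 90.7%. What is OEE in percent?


Formula: OEE = Availability * Performance * Quality / 10000
A * P = 87.4% * 90.1% / 100 = 78.75%
OEE = 78.75% * 90.7% / 100 = 71.4%

71.4%


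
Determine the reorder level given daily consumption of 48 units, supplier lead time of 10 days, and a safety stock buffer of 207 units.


Formula: ROP = (Daily Demand * Lead Time) + Safety Stock
Demand during lead time = 48 * 10 = 480 units
ROP = 480 + 207 = 687 units

687 units


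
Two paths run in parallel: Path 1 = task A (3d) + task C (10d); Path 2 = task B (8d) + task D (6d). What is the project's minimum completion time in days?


Path 1 = 3 + 10 = 13 days
Path 2 = 8 + 6 = 14 days
Duration = max(13, 14) = 14 days

14 days


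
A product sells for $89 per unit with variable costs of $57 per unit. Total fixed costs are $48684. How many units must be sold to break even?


Formula: BEQ = Fixed Costs / (Price - Variable Cost)
Contribution margin = $89 - $57 = $32/unit
BEQ = ceil($48684 / $32/unit) = ceil(1521.38) = 1522 units

1522 units


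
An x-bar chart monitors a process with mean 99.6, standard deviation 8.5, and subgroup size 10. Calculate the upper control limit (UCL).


UCL = 99.6 + 3 * 8.5 / sqrt(10)

107.66


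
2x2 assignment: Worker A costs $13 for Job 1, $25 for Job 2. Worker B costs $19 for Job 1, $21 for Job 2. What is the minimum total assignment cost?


Option 1: A->1 + B->2 = $13 + $21 = $34
Option 2: A->2 + B->1 = $25 + $19 = $44
Min cost = min($34, $44) = $34

$34


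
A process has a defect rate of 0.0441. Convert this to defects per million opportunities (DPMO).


DPMO = defect_rate * 1000000 = 0.0441 * 1000000

44100


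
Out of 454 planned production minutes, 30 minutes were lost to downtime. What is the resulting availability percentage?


Formula: Availability = (Planned Time - Downtime) / Planned Time * 100
Uptime = 454 - 30 = 424 min
Availability = 424 / 454 * 100 = 93.4%

93.4%


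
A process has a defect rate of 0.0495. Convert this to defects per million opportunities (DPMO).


DPMO = defect_rate * 1000000 = 0.0495 * 1000000

49500
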